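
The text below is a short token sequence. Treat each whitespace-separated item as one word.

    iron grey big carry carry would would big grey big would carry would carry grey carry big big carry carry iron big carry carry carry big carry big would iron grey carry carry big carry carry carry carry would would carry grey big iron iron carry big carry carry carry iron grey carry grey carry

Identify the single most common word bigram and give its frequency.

Bigram frequencies (highest first):
  carry carry: 10
  big carry: 6
  carry big: 5
  grey carry: 4
  iron grey: 3
  grey big: 3
  … (14 more, each ≤ 3)

"carry carry", 10 times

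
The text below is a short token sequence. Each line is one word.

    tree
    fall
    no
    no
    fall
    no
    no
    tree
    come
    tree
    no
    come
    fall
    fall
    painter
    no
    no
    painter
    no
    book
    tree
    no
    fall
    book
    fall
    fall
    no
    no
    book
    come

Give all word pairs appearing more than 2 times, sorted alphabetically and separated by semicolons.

fall no; no no

Bigram counts meeting the condition (more than 2 times):
  fall no: 3
  no no: 4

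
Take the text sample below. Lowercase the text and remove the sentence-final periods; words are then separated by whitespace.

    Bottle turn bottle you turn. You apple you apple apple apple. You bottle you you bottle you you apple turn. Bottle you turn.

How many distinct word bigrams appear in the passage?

23 tokens → 22 bigram windows in total.
Repeated bigrams (each contributes count−1 duplicates):
  bottle you: 4
  you apple: 3
  apple apple: 2
  apple you: 2
  turn bottle: 2
  you bottle: 2
  you turn: 2
  you you: 2
11 duplicate windows → 22 − 11 = 11 distinct.

11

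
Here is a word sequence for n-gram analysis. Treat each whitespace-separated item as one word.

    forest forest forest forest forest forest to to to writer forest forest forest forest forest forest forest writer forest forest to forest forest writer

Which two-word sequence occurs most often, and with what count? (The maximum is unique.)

Bigram frequencies (highest first):
  forest forest: 13
  forest to: 2
  to to: 2
  writer forest: 2
  forest writer: 2
  to writer: 1
  … (1 more, each ≤ 1)

"forest forest", 13 times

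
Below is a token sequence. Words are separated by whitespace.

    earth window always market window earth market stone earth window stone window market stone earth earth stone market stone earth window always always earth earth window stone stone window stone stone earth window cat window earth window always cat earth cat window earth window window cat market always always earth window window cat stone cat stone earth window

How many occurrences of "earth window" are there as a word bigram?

Scanning the 57 overlapping bigram windows for "earth window":
  position 1–2: earth window
  position 9–10: earth window
  position 20–21: earth window
  position 25–26: earth window
  position 32–33: earth window
  position 36–37: earth window
  position 43–44: earth window
  position 50–51: earth window
  position 57–58: earth window

9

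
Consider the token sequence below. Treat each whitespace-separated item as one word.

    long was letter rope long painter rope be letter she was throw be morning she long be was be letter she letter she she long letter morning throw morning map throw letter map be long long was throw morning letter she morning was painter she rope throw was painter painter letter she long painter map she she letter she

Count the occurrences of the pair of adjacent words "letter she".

Scanning the 58 overlapping bigram windows for "letter she":
  position 9–10: letter she
  position 20–21: letter she
  position 22–23: letter she
  position 40–41: letter she
  position 51–52: letter she
  position 58–59: letter she

6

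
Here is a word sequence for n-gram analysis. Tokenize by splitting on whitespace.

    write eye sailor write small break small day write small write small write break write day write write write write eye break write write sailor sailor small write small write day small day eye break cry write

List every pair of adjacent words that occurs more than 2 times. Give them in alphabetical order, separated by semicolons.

small write; write small; write write

Bigram counts meeting the condition (more than 2 times):
  small write: 4
  write small: 4
  write write: 4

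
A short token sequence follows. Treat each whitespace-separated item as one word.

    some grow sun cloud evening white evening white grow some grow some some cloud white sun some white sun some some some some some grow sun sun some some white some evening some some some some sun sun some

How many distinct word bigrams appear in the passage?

39 tokens → 38 bigram windows in total.
Repeated bigrams (each contributes count−1 duplicates):
  some some: 9
  sun some: 4
  some grow: 3
  evening white: 2
  grow some: 2
  grow sun: 2
  some white: 2
  sun sun: 2
  … (1 more repeated)
19 duplicate windows → 38 − 19 = 19 distinct.

19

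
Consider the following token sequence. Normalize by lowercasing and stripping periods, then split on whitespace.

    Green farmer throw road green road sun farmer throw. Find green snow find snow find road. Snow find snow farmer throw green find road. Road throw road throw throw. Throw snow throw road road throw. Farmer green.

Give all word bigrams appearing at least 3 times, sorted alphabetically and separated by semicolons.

Bigram counts meeting the condition (at least 3 times):
  farmer throw: 3
  road throw: 3
  snow find: 3
  throw road: 3

farmer throw; road throw; snow find; throw road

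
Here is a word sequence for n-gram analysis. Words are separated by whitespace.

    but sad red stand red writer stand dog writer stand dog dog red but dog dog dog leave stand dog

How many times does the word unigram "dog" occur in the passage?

7

Scanning the 20 tokens for "dog":
  position 8: dog
  position 11: dog
  position 12: dog
  position 15: dog
  position 16: dog
  position 17: dog
  position 20: dog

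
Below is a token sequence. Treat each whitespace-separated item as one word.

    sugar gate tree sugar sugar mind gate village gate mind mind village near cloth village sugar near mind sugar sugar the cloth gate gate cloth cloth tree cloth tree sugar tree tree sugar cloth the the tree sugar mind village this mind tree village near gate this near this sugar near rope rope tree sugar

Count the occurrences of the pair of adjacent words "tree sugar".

5

Scanning the 54 overlapping bigram windows for "tree sugar":
  position 3–4: tree sugar
  position 29–30: tree sugar
  position 32–33: tree sugar
  position 37–38: tree sugar
  position 54–55: tree sugar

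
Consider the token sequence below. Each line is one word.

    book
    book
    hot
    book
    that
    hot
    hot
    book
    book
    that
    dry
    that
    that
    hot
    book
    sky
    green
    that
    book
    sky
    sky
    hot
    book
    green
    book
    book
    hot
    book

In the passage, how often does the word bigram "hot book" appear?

Scanning the 27 overlapping bigram windows for "hot book":
  position 3–4: hot book
  position 7–8: hot book
  position 14–15: hot book
  position 22–23: hot book
  position 27–28: hot book

5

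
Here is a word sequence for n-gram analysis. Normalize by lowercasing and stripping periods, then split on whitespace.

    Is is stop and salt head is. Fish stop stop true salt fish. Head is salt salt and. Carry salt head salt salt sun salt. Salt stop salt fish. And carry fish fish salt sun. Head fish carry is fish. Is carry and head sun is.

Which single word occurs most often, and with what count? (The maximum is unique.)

Unigram frequencies (highest first):
  salt: 11
  is: 7
  fish: 7
  head: 5
  stop: 4
  and: 4
  … (3 more, each ≤ 4)

"salt", 11 times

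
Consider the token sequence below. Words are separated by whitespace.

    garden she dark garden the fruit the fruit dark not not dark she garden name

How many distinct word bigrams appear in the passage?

15 tokens → 14 bigram windows in total.
Repeated bigrams (each contributes count−1 duplicates):
  the fruit: 2
1 duplicate windows → 14 − 1 = 13 distinct.

13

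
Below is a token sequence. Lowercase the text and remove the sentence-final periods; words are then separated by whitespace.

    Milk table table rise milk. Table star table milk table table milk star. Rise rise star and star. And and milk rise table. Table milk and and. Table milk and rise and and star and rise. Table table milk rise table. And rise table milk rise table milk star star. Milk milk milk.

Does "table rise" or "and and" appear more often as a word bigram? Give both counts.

"and and" (3 vs 1)

"table rise": 1 occurrence
"and and": 3 occurrences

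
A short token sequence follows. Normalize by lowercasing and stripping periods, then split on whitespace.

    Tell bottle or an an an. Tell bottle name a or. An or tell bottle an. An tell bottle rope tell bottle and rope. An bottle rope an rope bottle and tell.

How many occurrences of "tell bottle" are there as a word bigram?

5

Scanning the 31 overlapping bigram windows for "tell bottle":
  position 1–2: tell bottle
  position 7–8: tell bottle
  position 14–15: tell bottle
  position 18–19: tell bottle
  position 21–22: tell bottle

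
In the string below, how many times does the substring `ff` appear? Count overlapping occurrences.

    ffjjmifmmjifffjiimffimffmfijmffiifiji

6

Sliding a length-2 window over the 37 characters (36 positions):
  position 1–2: ff
  position 12–13: ff
  position 13–14: ff
  position 19–20: ff
  position 23–24: ff
  position 30–31: ff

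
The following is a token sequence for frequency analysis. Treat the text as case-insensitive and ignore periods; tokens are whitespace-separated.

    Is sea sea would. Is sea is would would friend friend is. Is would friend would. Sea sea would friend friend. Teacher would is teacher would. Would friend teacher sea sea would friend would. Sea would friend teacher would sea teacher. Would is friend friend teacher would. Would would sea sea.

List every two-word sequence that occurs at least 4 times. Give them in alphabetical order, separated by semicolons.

Bigram counts meeting the condition (at least 4 times):
  friend teacher: 4
  sea sea: 4
  sea would: 4
  teacher would: 5
  would friend: 6
  would sea: 4
  would would: 4

friend teacher; sea sea; sea would; teacher would; would friend; would sea; would would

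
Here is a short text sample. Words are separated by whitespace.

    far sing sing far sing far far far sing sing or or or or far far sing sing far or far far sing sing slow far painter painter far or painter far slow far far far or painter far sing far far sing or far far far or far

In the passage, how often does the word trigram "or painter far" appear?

Scanning the 47 overlapping trigram windows for "or painter far":
  position 30–32: or painter far
  position 37–39: or painter far

2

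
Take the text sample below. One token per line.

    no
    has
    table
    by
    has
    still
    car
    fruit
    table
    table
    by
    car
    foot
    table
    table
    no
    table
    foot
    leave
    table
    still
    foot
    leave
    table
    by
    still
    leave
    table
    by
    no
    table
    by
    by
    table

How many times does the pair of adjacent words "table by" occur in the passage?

Scanning the 33 overlapping bigram windows for "table by":
  position 3–4: table by
  position 10–11: table by
  position 24–25: table by
  position 28–29: table by
  position 31–32: table by

5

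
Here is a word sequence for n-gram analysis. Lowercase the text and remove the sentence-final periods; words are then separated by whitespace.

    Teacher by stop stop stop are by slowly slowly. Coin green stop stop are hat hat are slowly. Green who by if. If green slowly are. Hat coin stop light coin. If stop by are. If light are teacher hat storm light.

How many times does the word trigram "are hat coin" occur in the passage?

Scanning the 40 overlapping trigram windows for "are hat coin":
  position 26–28: are hat coin

1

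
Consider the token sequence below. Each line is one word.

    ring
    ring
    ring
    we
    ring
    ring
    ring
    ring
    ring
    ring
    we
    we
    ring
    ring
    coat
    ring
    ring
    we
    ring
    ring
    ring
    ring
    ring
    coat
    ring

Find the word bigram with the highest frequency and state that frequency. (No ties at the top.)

Bigram frequencies (highest first):
  ring ring: 13
  ring we: 3
  we ring: 3
  ring coat: 2
  coat ring: 2
  we we: 1

"ring ring", 13 times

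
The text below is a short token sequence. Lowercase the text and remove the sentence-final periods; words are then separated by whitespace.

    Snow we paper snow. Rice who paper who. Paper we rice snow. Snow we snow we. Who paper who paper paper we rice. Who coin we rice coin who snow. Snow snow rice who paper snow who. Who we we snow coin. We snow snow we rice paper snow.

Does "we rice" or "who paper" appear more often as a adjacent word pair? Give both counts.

"who paper" (5 vs 4)

"we rice": 4 occurrences
"who paper": 5 occurrences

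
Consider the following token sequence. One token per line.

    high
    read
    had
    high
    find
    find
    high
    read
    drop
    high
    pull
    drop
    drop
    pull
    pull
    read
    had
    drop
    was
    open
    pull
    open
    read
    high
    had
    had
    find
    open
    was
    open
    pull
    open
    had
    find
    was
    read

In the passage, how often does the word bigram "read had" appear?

Scanning the 35 overlapping bigram windows for "read had":
  position 2–3: read had
  position 16–17: read had

2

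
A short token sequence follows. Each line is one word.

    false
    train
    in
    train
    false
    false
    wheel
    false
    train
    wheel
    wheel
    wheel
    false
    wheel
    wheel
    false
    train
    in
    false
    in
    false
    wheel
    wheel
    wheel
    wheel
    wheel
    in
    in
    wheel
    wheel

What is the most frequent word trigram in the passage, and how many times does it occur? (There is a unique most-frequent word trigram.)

Trigram frequencies (highest first):
  wheel wheel wheel: 4
  false train in: 2
  wheel false train: 2
  wheel wheel false: 2
  false wheel wheel: 2
  train in train: 1
  … (15 more, each ≤ 1)

"wheel wheel wheel", 4 times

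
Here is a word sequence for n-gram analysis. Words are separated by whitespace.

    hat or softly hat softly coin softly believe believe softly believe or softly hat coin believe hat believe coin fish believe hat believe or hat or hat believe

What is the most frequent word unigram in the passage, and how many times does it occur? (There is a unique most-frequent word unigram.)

"believe", 8 times

Unigram frequencies (highest first):
  believe: 8
  hat: 7
  softly: 5
  or: 4
  coin: 3
  fish: 1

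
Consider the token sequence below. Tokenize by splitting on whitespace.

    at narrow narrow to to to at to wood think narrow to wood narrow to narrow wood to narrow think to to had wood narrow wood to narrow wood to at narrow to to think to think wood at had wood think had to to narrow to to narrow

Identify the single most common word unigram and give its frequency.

"to", 18 times

Unigram frequencies (highest first):
  to: 18
  narrow: 11
  wood: 8
  think: 5
  at: 4
  had: 3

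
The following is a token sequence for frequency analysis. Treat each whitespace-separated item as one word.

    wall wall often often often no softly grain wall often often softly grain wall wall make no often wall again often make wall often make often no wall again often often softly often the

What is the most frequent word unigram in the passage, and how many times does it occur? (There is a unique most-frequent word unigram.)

Unigram frequencies (highest first):
  often: 12
  wall: 8
  no: 3
  softly: 3
  make: 3
  grain: 2
  … (2 more, each ≤ 2)

"often", 12 times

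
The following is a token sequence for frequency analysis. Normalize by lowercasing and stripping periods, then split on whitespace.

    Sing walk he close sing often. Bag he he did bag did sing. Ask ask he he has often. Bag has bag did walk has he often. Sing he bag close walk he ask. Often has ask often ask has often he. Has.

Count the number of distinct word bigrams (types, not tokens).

35

43 tokens → 42 bigram windows in total.
Repeated bigrams (each contributes count−1 duplicates):
  ask often: 2
  bag did: 2
  has often: 2
  he has: 2
  he he: 2
  often bag: 2
  walk he: 2
7 duplicate windows → 42 − 7 = 35 distinct.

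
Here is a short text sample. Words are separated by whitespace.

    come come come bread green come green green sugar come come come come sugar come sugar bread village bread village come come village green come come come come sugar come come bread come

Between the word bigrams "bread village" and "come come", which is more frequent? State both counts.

"bread village": 2 occurrences
"come come": 10 occurrences

"come come" (10 vs 2)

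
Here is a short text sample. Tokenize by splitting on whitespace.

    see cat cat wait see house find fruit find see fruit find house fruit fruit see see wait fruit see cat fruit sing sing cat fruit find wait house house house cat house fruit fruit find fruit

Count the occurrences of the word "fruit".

Scanning the 37 tokens for "fruit":
  position 8: fruit
  position 11: fruit
  position 14: fruit
  position 15: fruit
  position 19: fruit
  position 22: fruit
  position 26: fruit
  position 34: fruit
  position 35: fruit
  position 37: fruit

10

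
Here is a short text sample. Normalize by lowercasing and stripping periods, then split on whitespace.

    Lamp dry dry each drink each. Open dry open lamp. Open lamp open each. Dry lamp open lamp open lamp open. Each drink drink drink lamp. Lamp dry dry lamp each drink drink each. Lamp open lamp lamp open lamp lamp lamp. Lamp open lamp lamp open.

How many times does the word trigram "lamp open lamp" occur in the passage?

Scanning the 45 overlapping trigram windows for "lamp open lamp":
  position 10–12: lamp open lamp
  position 16–18: lamp open lamp
  position 18–20: lamp open lamp
  position 35–37: lamp open lamp
  position 38–40: lamp open lamp
  position 43–45: lamp open lamp

6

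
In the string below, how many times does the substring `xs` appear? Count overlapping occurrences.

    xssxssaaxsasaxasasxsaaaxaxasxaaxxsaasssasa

Sliding a length-2 window over the 42 characters (41 positions):
  position 1–2: xs
  position 4–5: xs
  position 9–10: xs
  position 19–20: xs
  position 33–34: xs

5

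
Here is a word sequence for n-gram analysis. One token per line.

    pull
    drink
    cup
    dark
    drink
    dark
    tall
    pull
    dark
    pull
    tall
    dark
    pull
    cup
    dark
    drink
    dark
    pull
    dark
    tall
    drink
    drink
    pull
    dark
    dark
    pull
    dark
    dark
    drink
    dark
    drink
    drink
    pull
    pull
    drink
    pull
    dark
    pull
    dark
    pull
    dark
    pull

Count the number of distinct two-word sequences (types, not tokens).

17

42 tokens → 41 bigram windows in total.
Repeated bigrams (each contributes count−1 duplicates):
  dark pull: 7
  pull dark: 7
  dark drink: 4
  drink dark: 3
  drink pull: 3
  cup dark: 2
  dark dark: 2
  dark tall: 2
  … (2 more repeated)
24 duplicate windows → 41 − 24 = 17 distinct.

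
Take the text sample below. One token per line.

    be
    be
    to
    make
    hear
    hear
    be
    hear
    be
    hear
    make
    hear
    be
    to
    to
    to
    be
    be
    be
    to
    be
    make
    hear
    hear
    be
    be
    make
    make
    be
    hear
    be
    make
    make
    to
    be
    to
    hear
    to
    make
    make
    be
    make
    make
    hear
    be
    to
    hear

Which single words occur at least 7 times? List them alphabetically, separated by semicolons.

be; hear; make; to

Unigram counts meeting the condition (at least 7 times):
  be: 16
  hear: 11
  make: 11
  to: 9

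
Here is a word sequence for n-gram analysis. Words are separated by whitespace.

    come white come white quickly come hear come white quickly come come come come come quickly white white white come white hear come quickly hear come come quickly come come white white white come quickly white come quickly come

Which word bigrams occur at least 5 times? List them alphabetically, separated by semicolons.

come come; come quickly; come white

Bigram counts meeting the condition (at least 5 times):
  come come: 6
  come quickly: 5
  come white: 5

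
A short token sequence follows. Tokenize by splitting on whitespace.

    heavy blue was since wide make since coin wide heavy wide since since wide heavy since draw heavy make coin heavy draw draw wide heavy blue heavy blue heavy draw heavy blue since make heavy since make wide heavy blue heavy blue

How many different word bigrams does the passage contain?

26

42 tokens → 41 bigram windows in total.
Repeated bigrams (each contributes count−1 duplicates):
  heavy blue: 6
  wide heavy: 4
  blue heavy: 3
  draw heavy: 2
  heavy draw: 2
  heavy since: 2
  since make: 2
  since wide: 2
15 duplicate windows → 41 − 15 = 26 distinct.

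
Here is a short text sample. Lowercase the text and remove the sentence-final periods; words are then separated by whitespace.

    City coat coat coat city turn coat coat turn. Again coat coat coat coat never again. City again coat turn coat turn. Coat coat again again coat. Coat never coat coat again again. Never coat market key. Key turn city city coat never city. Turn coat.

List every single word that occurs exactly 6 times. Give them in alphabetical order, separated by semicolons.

Unigram counts meeting the condition (exactly 6 times):
  city: 6
  turn: 6

city; turn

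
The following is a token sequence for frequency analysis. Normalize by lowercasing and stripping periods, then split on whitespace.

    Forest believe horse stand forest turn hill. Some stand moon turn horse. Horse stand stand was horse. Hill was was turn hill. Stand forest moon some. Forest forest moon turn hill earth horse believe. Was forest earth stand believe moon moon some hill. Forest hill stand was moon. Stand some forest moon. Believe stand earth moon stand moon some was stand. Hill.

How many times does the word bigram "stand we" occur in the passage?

Scanning the 61 overlapping bigram windows for "stand we":
  (none found)

0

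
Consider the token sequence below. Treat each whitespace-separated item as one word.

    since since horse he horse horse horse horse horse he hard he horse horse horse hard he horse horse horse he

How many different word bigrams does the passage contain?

8

21 tokens → 20 bigram windows in total.
Repeated bigrams (each contributes count−1 duplicates):
  horse horse: 8
  he horse: 3
  horse he: 3
  hard he: 2
12 duplicate windows → 20 − 12 = 8 distinct.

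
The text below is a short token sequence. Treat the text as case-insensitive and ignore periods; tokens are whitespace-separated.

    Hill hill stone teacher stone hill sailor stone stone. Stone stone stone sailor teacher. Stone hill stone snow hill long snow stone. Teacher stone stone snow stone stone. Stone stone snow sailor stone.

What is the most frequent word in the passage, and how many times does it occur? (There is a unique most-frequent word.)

"stone", 17 times

Unigram frequencies (highest first):
  stone: 17
  hill: 5
  snow: 4
  teacher: 3
  sailor: 3
  long: 1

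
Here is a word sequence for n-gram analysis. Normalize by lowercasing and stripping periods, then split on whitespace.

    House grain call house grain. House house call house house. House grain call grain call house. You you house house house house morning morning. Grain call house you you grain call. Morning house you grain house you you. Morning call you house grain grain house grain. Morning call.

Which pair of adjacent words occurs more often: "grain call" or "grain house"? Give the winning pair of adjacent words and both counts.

"grain call": 5 occurrences
"grain house": 3 occurrences

"grain call" (5 vs 3)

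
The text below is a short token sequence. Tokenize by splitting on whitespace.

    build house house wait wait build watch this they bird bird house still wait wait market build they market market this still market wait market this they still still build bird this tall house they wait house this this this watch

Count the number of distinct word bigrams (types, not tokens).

41 tokens → 40 bigram windows in total.
Repeated bigrams (each contributes count−1 duplicates):
  market this: 2
  this they: 2
  this this: 2
  wait market: 2
  wait wait: 2
5 duplicate windows → 40 − 5 = 35 distinct.

35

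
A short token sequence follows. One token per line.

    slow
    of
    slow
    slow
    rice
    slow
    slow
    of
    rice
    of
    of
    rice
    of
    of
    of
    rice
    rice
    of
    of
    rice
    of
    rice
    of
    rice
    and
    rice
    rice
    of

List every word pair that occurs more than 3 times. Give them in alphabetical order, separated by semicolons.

Bigram counts meeting the condition (more than 3 times):
  of of: 4
  of rice: 6
  rice of: 6

of of; of rice; rice of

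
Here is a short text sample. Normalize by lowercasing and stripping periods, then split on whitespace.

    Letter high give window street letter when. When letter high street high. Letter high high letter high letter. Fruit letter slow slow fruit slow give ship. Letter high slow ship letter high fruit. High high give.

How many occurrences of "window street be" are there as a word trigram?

Scanning the 34 overlapping trigram windows for "window street be":
  (none found)

0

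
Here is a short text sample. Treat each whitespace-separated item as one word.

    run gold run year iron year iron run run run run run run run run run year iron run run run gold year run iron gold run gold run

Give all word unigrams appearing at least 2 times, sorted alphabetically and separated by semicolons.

gold; iron; run; year

Unigram counts meeting the condition (at least 2 times):
  gold: 4
  iron: 4
  run: 17
  year: 4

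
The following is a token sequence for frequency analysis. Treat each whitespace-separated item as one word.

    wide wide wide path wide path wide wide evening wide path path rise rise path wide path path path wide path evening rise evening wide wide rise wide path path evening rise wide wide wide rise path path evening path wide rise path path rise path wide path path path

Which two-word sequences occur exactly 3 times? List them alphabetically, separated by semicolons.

Bigram counts meeting the condition (exactly 3 times):
  path evening: 3
  wide rise: 3

path evening; wide rise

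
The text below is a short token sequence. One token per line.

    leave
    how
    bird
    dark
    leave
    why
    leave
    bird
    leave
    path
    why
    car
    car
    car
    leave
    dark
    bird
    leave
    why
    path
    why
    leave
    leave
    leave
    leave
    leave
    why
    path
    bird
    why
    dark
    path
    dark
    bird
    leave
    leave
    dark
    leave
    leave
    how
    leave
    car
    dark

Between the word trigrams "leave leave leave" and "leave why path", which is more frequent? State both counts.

"leave leave leave": 3 occurrences
"leave why path": 2 occurrences

"leave leave leave" (3 vs 2)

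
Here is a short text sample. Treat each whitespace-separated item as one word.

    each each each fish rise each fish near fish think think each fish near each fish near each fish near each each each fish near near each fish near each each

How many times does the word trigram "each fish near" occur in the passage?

Scanning the 29 overlapping trigram windows for "each fish near":
  position 6–8: each fish near
  position 12–14: each fish near
  position 15–17: each fish near
  position 18–20: each fish near
  position 23–25: each fish near
  position 27–29: each fish near

6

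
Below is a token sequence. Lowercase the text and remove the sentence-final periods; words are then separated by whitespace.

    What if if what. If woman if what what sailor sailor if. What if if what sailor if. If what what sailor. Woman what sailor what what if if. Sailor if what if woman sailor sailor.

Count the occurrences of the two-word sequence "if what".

6

Scanning the 35 overlapping bigram windows for "if what":
  position 3–4: if what
  position 7–8: if what
  position 12–13: if what
  position 15–16: if what
  position 19–20: if what
  position 31–32: if what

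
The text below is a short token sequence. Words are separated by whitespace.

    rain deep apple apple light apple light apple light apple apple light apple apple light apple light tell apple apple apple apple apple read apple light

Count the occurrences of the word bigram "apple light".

Scanning the 25 overlapping bigram windows for "apple light":
  position 4–5: apple light
  position 6–7: apple light
  position 8–9: apple light
  position 11–12: apple light
  position 14–15: apple light
  position 16–17: apple light
  position 25–26: apple light

7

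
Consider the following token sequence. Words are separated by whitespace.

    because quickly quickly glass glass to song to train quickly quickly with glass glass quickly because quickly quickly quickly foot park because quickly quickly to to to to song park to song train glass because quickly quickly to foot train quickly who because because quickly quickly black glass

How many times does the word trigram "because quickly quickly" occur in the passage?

5

Scanning the 46 overlapping trigram windows for "because quickly quickly":
  position 1–3: because quickly quickly
  position 16–18: because quickly quickly
  position 22–24: because quickly quickly
  position 35–37: because quickly quickly
  position 44–46: because quickly quickly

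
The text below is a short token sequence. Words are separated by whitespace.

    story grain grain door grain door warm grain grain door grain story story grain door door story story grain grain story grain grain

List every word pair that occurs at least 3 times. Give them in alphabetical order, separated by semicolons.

Bigram counts meeting the condition (at least 3 times):
  grain door: 4
  grain grain: 4
  story grain: 4

grain door; grain grain; story grain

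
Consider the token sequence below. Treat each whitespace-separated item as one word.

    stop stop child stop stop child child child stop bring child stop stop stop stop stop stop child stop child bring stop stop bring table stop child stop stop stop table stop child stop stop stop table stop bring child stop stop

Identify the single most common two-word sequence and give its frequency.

"stop stop", 13 times

Bigram frequencies (highest first):
  stop stop: 13
  child stop: 7
  stop child: 6
  stop bring: 3
  table stop: 3
  child child: 2
  … (5 more, each ≤ 2)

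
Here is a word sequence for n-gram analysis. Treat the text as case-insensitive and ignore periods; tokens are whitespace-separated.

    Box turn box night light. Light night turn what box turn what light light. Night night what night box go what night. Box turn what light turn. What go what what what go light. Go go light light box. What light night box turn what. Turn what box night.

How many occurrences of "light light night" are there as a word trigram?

2

Scanning the 47 overlapping trigram windows for "light light night":
  position 5–7: light light night
  position 13–15: light light night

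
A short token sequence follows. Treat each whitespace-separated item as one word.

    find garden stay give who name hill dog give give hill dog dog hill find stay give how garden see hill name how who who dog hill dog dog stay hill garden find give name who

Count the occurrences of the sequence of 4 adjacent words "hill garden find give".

1

Scanning the 33 overlapping 4-gram windows for "hill garden find give":
  position 31–34: hill garden find give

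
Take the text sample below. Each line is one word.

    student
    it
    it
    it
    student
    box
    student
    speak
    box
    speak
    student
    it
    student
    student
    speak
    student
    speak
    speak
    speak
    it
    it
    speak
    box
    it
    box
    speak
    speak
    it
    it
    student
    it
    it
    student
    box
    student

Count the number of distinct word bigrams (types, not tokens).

15

35 tokens → 34 bigram windows in total.
Repeated bigrams (each contributes count−1 duplicates):
  it it: 5
  it student: 4
  speak speak: 3
  student it: 3
  student speak: 3
  box speak: 2
  box student: 2
  speak box: 2
  … (3 more repeated)
19 duplicate windows → 34 − 19 = 15 distinct.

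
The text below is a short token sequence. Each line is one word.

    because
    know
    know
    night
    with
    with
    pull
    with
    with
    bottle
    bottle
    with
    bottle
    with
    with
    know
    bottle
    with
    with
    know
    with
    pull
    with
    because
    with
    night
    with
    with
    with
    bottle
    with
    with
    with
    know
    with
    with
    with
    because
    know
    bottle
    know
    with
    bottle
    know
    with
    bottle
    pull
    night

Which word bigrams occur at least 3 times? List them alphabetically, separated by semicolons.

Bigram counts meeting the condition (at least 3 times):
  bottle with: 4
  know with: 4
  with bottle: 5
  with know: 3
  with with: 10

bottle with; know with; with bottle; with know; with with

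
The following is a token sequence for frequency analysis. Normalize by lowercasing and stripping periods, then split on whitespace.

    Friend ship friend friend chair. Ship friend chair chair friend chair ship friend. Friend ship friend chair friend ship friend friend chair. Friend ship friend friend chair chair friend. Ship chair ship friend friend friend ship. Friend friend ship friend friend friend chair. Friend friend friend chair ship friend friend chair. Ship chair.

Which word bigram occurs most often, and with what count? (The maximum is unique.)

"friend friend", 12 times

Bigram frequencies (highest first):
  friend friend: 12
  ship friend: 10
  friend chair: 9
  friend ship: 7
  chair ship: 5
  chair friend: 5
  … (2 more, each ≤ 2)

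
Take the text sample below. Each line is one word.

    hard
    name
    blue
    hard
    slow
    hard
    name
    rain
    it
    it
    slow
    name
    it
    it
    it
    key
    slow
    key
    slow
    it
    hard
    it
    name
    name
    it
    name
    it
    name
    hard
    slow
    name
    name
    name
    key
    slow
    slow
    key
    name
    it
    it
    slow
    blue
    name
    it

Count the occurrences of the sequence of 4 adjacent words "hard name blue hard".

1

Scanning the 41 overlapping 4-gram windows for "hard name blue hard":
  position 1–4: hard name blue hard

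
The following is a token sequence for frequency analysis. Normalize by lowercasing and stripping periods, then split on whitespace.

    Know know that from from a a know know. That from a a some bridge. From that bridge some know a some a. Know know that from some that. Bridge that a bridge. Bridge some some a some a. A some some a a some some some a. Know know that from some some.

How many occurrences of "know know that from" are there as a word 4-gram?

4

Scanning the 51 overlapping 4-gram windows for "know know that from":
  position 1–4: know know that from
  position 8–11: know know that from
  position 24–27: know know that from
  position 49–52: know know that from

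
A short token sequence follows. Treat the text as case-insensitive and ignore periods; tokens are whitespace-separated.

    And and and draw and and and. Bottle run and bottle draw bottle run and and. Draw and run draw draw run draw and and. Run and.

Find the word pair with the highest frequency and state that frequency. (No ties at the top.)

Bigram frequencies (highest first):
  and and: 6
  draw and: 3
  run and: 3
  and draw: 2
  and bottle: 2
  bottle run: 2
  … (6 more, each ≤ 2)

"and and", 6 times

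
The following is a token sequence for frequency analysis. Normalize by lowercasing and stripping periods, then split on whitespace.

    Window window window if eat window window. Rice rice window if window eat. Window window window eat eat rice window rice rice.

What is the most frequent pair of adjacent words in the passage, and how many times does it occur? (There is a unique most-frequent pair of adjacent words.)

Bigram frequencies (highest first):
  window window: 5
  window if: 2
  eat window: 2
  window rice: 2
  rice rice: 2
  rice window: 2
  … (5 more, each ≤ 2)

"window window", 5 times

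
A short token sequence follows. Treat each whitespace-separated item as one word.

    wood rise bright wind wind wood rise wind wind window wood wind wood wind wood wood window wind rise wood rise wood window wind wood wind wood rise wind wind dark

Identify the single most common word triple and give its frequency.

Trigram frequencies (highest first):
  wood wind wood: 3
  wind wood rise: 2
  wood rise wind: 2
  rise wind wind: 2
  wind wood wind: 2
  wood window wind: 2
  … (16 more, each ≤ 1)

"wood wind wood", 3 times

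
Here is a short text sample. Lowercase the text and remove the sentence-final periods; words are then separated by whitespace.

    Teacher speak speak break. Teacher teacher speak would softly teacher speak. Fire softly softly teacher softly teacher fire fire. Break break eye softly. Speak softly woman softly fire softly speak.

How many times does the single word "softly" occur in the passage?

8

Scanning the 30 tokens for "softly":
  position 9: softly
  position 13: softly
  position 14: softly
  position 16: softly
  position 23: softly
  position 25: softly
  position 27: softly
  position 29: softly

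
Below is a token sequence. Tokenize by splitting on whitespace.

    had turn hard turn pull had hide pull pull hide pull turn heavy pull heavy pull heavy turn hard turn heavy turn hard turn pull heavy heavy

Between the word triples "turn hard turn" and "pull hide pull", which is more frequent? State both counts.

"turn hard turn": 3 occurrences
"pull hide pull": 1 occurrence

"turn hard turn" (3 vs 1)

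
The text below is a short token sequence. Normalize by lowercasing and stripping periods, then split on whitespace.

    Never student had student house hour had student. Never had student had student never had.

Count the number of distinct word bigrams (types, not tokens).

8

15 tokens → 14 bigram windows in total.
Repeated bigrams (each contributes count−1 duplicates):
  had student: 4
  never had: 2
  student had: 2
  student never: 2
6 duplicate windows → 14 − 6 = 8 distinct.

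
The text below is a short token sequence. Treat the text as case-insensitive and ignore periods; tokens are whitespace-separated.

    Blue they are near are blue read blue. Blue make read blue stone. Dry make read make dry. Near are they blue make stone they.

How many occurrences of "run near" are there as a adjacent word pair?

0

Scanning the 24 overlapping bigram windows for "run near":
  (none found)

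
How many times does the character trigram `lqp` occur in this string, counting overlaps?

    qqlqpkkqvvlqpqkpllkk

Sliding a length-3 window over the 20 characters (18 positions):
  position 3–5: lqp
  position 11–13: lqp

2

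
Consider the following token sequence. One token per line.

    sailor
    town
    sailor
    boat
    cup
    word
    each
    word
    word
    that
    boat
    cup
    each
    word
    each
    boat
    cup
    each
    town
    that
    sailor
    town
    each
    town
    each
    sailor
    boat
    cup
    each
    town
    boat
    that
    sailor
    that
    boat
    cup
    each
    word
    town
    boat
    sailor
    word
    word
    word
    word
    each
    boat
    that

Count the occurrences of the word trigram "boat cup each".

Scanning the 46 overlapping trigram windows for "boat cup each":
  position 11–13: boat cup each
  position 16–18: boat cup each
  position 27–29: boat cup each
  position 35–37: boat cup each

4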